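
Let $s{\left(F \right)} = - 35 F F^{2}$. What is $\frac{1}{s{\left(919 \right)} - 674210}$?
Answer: $- \frac{1}{27165978775} \approx -3.6811 \cdot 10^{-11}$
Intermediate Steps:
$s{\left(F \right)} = - 35 F^{3}$
$\frac{1}{s{\left(919 \right)} - 674210} = \frac{1}{- 35 \cdot 919^{3} - 674210} = \frac{1}{\left(-35\right) 776151559 - 674210} = \frac{1}{-27165304565 - 674210} = \frac{1}{-27165978775} = - \frac{1}{27165978775}$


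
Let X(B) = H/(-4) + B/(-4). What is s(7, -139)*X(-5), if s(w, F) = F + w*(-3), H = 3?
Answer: -80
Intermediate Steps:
s(w, F) = F - 3*w
X(B) = -3/4 - B/4 (X(B) = 3/(-4) + B/(-4) = 3*(-1/4) + B*(-1/4) = -3/4 - B/4)
s(7, -139)*X(-5) = (-139 - 3*7)*(-3/4 - 1/4*(-5)) = (-139 - 21)*(-3/4 + 5/4) = -160*1/2 = -80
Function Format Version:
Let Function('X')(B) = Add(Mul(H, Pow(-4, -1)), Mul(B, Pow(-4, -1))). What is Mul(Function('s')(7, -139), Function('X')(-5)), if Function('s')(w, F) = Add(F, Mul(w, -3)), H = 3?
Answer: -80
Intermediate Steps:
Function('s')(w, F) = Add(F, Mul(-3, w))
Function('X')(B) = Add(Rational(-3, 4), Mul(Rational(-1, 4), B)) (Function('X')(B) = Add(Mul(3, Pow(-4, -1)), Mul(B, Pow(-4, -1))) = Add(Mul(3, Rational(-1, 4)), Mul(B, Rational(-1, 4))) = Add(Rational(-3, 4), Mul(Rational(-1, 4), B)))
Mul(Function('s')(7, -139), Function('X')(-5)) = Mul(Add(-139, Mul(-3, 7)), Add(Rational(-3, 4), Mul(Rational(-1, 4), -5))) = Mul(Add(-139, -21), Add(Rational(-3, 4), Rational(5, 4))) = Mul(-160, Rational(1, 2)) = -80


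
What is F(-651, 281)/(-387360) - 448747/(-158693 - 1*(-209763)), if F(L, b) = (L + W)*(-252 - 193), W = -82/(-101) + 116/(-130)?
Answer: -550360550273/57720866528 ≈ -9.5349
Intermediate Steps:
W = -528/6565 (W = -82*(-1/101) + 116*(-1/130) = 82/101 - 58/65 = -528/6565 ≈ -0.080426)
F(L, b) = 46992/1313 - 445*L (F(L, b) = (L - 528/6565)*(-252 - 193) = (-528/6565 + L)*(-445) = 46992/1313 - 445*L)
F(-651, 281)/(-387360) - 448747/(-158693 - 1*(-209763)) = (46992/1313 - 445*(-651))/(-387360) - 448747/(-158693 - 1*(-209763)) = (46992/1313 + 289695)*(-1/387360) - 448747/(-158693 + 209763) = (380416527/1313)*(-1/387360) - 448747/51070 = -42268503/56511520 - 448747*1/51070 = -42268503/56511520 - 448747/51070 = -550360550273/57720866528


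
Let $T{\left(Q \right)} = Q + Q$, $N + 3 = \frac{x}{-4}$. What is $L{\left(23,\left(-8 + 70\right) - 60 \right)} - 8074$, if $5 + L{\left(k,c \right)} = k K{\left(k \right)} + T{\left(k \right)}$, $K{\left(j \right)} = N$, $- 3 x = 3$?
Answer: $- \frac{32385}{4} \approx -8096.3$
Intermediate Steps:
$x = -1$ ($x = \left(- \frac{1}{3}\right) 3 = -1$)
$N = - \frac{11}{4}$ ($N = -3 - \frac{1}{-4} = -3 - - \frac{1}{4} = -3 + \frac{1}{4} = - \frac{11}{4} \approx -2.75$)
$T{\left(Q \right)} = 2 Q$
$K{\left(j \right)} = - \frac{11}{4}$
$L{\left(k,c \right)} = -5 - \frac{3 k}{4}$ ($L{\left(k,c \right)} = -5 + \left(k \left(- \frac{11}{4}\right) + 2 k\right) = -5 + \left(- \frac{11 k}{4} + 2 k\right) = -5 - \frac{3 k}{4}$)
$L{\left(23,\left(-8 + 70\right) - 60 \right)} - 8074 = \left(-5 - \frac{69}{4}\right) - 8074 = - \frac{89}{4} - 8074 = - \frac{32385}{4}$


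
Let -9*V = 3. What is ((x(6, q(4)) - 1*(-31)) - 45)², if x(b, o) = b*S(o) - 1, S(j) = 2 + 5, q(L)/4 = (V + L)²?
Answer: 729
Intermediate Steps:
V = -⅓ (V = -⅑*3 = -⅓ ≈ -0.33333)
q(L) = 4*(-⅓ + L)²
S(j) = 7
x(b, o) = -1 + 7*b (x(b, o) = b*7 - 1 = 7*b - 1 = -1 + 7*b)
((x(6, q(4)) - 1*(-31)) - 45)² = (((-1 + 7*6) - 1*(-31)) - 45)² = (((-1 + 42) + 31) - 45)² = ((41 + 31) - 45)² = (72 - 45)² = 27² = 729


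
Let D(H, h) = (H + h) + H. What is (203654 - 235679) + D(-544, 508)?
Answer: -32605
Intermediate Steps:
D(H, h) = h + 2*H
(203654 - 235679) + D(-544, 508) = (203654 - 235679) + (508 + 2*(-544)) = -32025 + (508 - 1088) = -32025 - 580 = -32605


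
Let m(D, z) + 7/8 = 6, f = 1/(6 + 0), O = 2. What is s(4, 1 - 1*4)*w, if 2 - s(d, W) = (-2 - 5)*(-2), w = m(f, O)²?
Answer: -5043/16 ≈ -315.19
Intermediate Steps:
f = ⅙ (f = 1/6 = ⅙ ≈ 0.16667)
m(D, z) = 41/8 (m(D, z) = -7/8 + 6 = 41/8)
w = 1681/64 (w = (41/8)² = 1681/64 ≈ 26.266)
s(d, W) = -12 (s(d, W) = 2 - (-2 - 5)*(-2) = 2 - (-7)*(-2) = 2 - 1*14 = 2 - 14 = -12)
s(4, 1 - 1*4)*w = -12*1681/64 = -5043/16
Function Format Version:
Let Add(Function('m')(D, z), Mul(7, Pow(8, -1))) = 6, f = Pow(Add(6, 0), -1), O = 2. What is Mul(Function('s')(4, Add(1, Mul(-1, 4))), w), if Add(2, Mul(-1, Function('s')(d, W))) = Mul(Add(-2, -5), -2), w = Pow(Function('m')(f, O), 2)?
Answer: Rational(-5043, 16) ≈ -315.19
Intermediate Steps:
f = Rational(1, 6) (f = Pow(6, -1) = Rational(1, 6) ≈ 0.16667)
Function('m')(D, z) = Rational(41, 8) (Function('m')(D, z) = Add(Rational(-7, 8), 6) = Rational(41, 8))
w = Rational(1681, 64) (w = Pow(Rational(41, 8), 2) = Rational(1681, 64) ≈ 26.266)
Function('s')(d, W) = -12 (Function('s')(d, W) = Add(2, Mul(-1, Mul(Add(-2, -5), -2))) = Add(2, Mul(-1, Mul(-7, -2))) = Add(2, Mul(-1, 14)) = Add(2, -14) = -12)
Mul(Function('s')(4, Add(1, Mul(-1, 4))), w) = Mul(-12, Rational(1681, 64)) = Rational(-5043, 16)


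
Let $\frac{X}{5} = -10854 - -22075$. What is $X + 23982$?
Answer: $80087$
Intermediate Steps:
$X = 56105$ ($X = 5 \left(-10854 - -22075\right) = 5 \left(-10854 + 22075\right) = 5 \cdot 11221 = 56105$)
$X + 23982 = 56105 + 23982 = 80087$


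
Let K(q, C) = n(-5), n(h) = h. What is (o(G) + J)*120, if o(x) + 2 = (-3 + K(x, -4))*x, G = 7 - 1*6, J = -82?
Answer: -11040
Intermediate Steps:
K(q, C) = -5
G = 1 (G = 7 - 6 = 1)
o(x) = -2 - 8*x (o(x) = -2 + (-3 - 5)*x = -2 - 8*x)
(o(G) + J)*120 = ((-2 - 8*1) - 82)*120 = ((-2 - 8) - 82)*120 = (-10 - 82)*120 = -92*120 = -11040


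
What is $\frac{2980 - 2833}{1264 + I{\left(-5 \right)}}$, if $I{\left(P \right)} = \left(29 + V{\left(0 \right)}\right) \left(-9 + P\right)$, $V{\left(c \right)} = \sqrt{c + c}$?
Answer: $\frac{49}{286} \approx 0.17133$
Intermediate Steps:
$V{\left(c \right)} = \sqrt{2} \sqrt{c}$ ($V{\left(c \right)} = \sqrt{2 c} = \sqrt{2} \sqrt{c}$)
$I{\left(P \right)} = -261 + 29 P$ ($I{\left(P \right)} = \left(29 + \sqrt{2} \sqrt{0}\right) \left(-9 + P\right) = \left(29 + \sqrt{2} \cdot 0\right) \left(-9 + P\right) = \left(29 + 0\right) \left(-9 + P\right) = 29 \left(-9 + P\right) = -261 + 29 P$)
$\frac{2980 - 2833}{1264 + I{\left(-5 \right)}} = \frac{2980 - 2833}{1264 + \left(-261 + 29 \left(-5\right)\right)} = \frac{147}{1264 - 406} = \frac{147}{858} = 147 \cdot \frac{1}{858} = \frac{49}{286}$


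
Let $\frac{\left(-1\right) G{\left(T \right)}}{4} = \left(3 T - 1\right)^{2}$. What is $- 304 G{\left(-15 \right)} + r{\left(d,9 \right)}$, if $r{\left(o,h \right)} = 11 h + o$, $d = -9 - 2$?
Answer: $2573144$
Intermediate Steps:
$d = -11$ ($d = -9 - 2 = -11$)
$G{\left(T \right)} = - 4 \left(-1 + 3 T\right)^{2}$ ($G{\left(T \right)} = - 4 \left(3 T - 1\right)^{2} = - 4 \left(-1 + 3 T\right)^{2}$)
$r{\left(o,h \right)} = o + 11 h$
$- 304 G{\left(-15 \right)} + r{\left(d,9 \right)} = - 304 \left(- 4 \left(-1 + 3 \left(-15\right)\right)^{2}\right) + \left(-11 + 11 \cdot 9\right) = - 304 \left(- 4 \left(-1 - 45\right)^{2}\right) + \left(-11 + 99\right) = - 304 \left(- 4 \left(-46\right)^{2}\right) + 88 = - 304 \left(\left(-4\right) 2116\right) + 88 = \left(-304\right) \left(-8464\right) + 88 = 2573056 + 88 = 2573144$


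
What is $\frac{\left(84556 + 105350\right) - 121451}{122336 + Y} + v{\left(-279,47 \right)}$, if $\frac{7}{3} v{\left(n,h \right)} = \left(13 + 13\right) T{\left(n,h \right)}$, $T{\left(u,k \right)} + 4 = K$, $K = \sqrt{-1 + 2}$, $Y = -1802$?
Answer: $- \frac{27725771}{843738} \approx -32.861$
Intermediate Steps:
$K = 1$ ($K = \sqrt{1} = 1$)
$T{\left(u,k \right)} = -3$ ($T{\left(u,k \right)} = -4 + 1 = -3$)
$v{\left(n,h \right)} = - \frac{234}{7}$ ($v{\left(n,h \right)} = \frac{3 \left(13 + 13\right) \left(-3\right)}{7} = \frac{3 \cdot 26 \left(-3\right)}{7} = \frac{3}{7} \left(-78\right) = - \frac{234}{7}$)
$\frac{\left(84556 + 105350\right) - 121451}{122336 + Y} + v{\left(-279,47 \right)} = \frac{\left(84556 + 105350\right) - 121451}{122336 - 1802} - \frac{234}{7} = \frac{189906 - 121451}{120534} - \frac{234}{7} = 68455 \cdot \frac{1}{120534} - \frac{234}{7} = \frac{68455}{120534} - \frac{234}{7} = - \frac{27725771}{843738}$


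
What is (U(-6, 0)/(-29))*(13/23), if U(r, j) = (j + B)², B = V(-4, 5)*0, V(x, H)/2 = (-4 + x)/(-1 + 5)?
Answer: 0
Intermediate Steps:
V(x, H) = -2 + x/2 (V(x, H) = 2*((-4 + x)/(-1 + 5)) = 2*((-4 + x)/4) = 2*((-4 + x)*(¼)) = 2*(-1 + x/4) = -2 + x/2)
B = 0 (B = (-2 + (½)*(-4))*0 = (-2 - 2)*0 = -4*0 = 0)
U(r, j) = j² (U(r, j) = (j + 0)² = j²)
(U(-6, 0)/(-29))*(13/23) = (0²/(-29))*(13/23) = (-1/29*0)*(13*(1/23)) = 0*(13/23) = 0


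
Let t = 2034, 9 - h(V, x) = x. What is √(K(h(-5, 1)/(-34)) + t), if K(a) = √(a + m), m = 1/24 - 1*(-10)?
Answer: √(21161736 + 51*√408102)/102 ≈ 45.135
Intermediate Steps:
h(V, x) = 9 - x
m = 241/24 (m = 1/24 + 10 = 241/24 ≈ 10.042)
K(a) = √(241/24 + a) (K(a) = √(a + 241/24) = √(241/24 + a))
√(K(h(-5, 1)/(-34)) + t) = √(√(1446 + 144*((9 - 1*1)/(-34)))/12 + 2034) = √(√(1446 + 144*((9 - 1)*(-1/34)))/12 + 2034) = √(√(1446 + 144*(8*(-1/34)))/12 + 2034) = √(√(1446 + 144*(-4/17))/12 + 2034) = √(√(1446 - 576/17)/12 + 2034) = √(√(24006/17)/12 + 2034) = √((√408102/17)/12 + 2034) = √(√408102/204 + 2034) = √(2034 + √408102/204)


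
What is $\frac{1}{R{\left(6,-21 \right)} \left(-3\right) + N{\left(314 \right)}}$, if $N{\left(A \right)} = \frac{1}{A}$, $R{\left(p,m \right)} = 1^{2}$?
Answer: $- \frac{314}{941} \approx -0.33369$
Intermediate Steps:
$R{\left(p,m \right)} = 1$
$\frac{1}{R{\left(6,-21 \right)} \left(-3\right) + N{\left(314 \right)}} = \frac{1}{1 \left(-3\right) + \frac{1}{314}} = \frac{1}{-3 + \frac{1}{314}} = \frac{1}{- \frac{941}{314}} = - \frac{314}{941}$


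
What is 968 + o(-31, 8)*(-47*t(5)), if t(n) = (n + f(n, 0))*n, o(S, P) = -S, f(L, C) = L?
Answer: -71882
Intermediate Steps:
t(n) = 2*n**2 (t(n) = (n + n)*n = (2*n)*n = 2*n**2)
968 + o(-31, 8)*(-47*t(5)) = 968 + (-1*(-31))*(-94*5**2) = 968 + 31*(-94*25) = 968 + 31*(-47*50) = 968 + 31*(-2350) = 968 - 72850 = -71882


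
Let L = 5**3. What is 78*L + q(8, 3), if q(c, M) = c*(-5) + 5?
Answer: 9715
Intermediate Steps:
q(c, M) = 5 - 5*c (q(c, M) = -5*c + 5 = 5 - 5*c)
L = 125
78*L + q(8, 3) = 78*125 + (5 - 5*8) = 9750 + (5 - 40) = 9750 - 35 = 9715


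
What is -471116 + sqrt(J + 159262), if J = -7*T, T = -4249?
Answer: -471116 + sqrt(189005) ≈ -4.7068e+5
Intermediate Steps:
J = 29743 (J = -7*(-4249) = 29743)
-471116 + sqrt(J + 159262) = -471116 + sqrt(29743 + 159262) = -471116 + sqrt(189005)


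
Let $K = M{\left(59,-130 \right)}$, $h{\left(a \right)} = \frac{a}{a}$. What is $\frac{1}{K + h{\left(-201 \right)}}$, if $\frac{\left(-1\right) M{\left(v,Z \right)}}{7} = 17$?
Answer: $- \frac{1}{118} \approx -0.0084746$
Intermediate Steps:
$M{\left(v,Z \right)} = -119$ ($M{\left(v,Z \right)} = \left(-7\right) 17 = -119$)
$h{\left(a \right)} = 1$
$K = -119$
$\frac{1}{K + h{\left(-201 \right)}} = \frac{1}{-119 + 1} = \frac{1}{-118} = - \frac{1}{118}$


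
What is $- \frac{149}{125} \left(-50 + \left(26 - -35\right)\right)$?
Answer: $- \frac{1639}{125} \approx -13.112$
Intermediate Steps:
$- \frac{149}{125} \left(-50 + \left(26 - -35\right)\right) = \left(-149\right) \frac{1}{125} \left(-50 + \left(26 + 35\right)\right) = - \frac{149 \left(-50 + 61\right)}{125} = \left(- \frac{149}{125}\right) 11 = - \frac{1639}{125}$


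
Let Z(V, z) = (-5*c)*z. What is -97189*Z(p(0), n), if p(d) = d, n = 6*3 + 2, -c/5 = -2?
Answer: 97189000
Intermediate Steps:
c = 10 (c = -5*(-2) = 10)
n = 20 (n = 18 + 2 = 20)
Z(V, z) = -50*z (Z(V, z) = (-5*10)*z = -50*z)
-97189*Z(p(0), n) = -(-4859450)*20 = -97189*(-1000) = 97189000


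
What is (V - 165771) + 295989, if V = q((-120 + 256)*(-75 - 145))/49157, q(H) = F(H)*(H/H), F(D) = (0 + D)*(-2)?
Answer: 6401186066/49157 ≈ 1.3022e+5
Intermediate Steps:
F(D) = -2*D (F(D) = D*(-2) = -2*D)
q(H) = -2*H (q(H) = (-2*H)*(H/H) = -2*H*1 = -2*H)
V = 59840/49157 (V = -2*(-120 + 256)*(-75 - 145)/49157 = -272*(-220)*(1/49157) = -2*(-29920)*(1/49157) = 59840*(1/49157) = 59840/49157 ≈ 1.2173)
(V - 165771) + 295989 = (59840/49157 - 165771) + 295989 = -8148745207/49157 + 295989 = 6401186066/49157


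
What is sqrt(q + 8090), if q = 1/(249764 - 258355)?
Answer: sqrt(4934584419)/781 ≈ 89.944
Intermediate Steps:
q = -1/8591 (q = 1/(-8591) = -1/8591 ≈ -0.00011640)
sqrt(q + 8090) = sqrt(-1/8591 + 8090) = sqrt(69501189/8591) = sqrt(4934584419)/781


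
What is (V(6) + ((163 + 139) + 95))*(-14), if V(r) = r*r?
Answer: -6062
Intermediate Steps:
V(r) = r²
(V(6) + ((163 + 139) + 95))*(-14) = (6² + ((163 + 139) + 95))*(-14) = (36 + (302 + 95))*(-14) = (36 + 397)*(-14) = 433*(-14) = -6062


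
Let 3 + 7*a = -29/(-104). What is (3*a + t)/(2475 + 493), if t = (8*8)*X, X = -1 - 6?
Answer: -326993/2160704 ≈ -0.15134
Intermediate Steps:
X = -7
a = -283/728 (a = -3/7 + (-29/(-104))/7 = -3/7 + (-29*(-1/104))/7 = -3/7 + (⅐)*(29/104) = -3/7 + 29/728 = -283/728 ≈ -0.38874)
t = -448 (t = (8*8)*(-7) = 64*(-7) = -448)
(3*a + t)/(2475 + 493) = (3*(-283/728) - 448)/(2475 + 493) = (-849/728 - 448)/2968 = -326993/728*1/2968 = -326993/2160704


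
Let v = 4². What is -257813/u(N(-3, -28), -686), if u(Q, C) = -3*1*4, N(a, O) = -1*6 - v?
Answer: 257813/12 ≈ 21484.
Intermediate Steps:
v = 16
N(a, O) = -22 (N(a, O) = -1*6 - 1*16 = -6 - 16 = -22)
u(Q, C) = -12 (u(Q, C) = -3*4 = -12)
-257813/u(N(-3, -28), -686) = -257813/(-12) = -257813*(-1/12) = 257813/12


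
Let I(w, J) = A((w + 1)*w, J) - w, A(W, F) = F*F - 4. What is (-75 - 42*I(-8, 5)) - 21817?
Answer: -23110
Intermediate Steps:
A(W, F) = -4 + F² (A(W, F) = F² - 4 = -4 + F²)
I(w, J) = -4 + J² - w (I(w, J) = (-4 + J²) - w = -4 + J² - w)
(-75 - 42*I(-8, 5)) - 21817 = (-75 - 42*(-4 + 5² - 1*(-8))) - 21817 = (-75 - 42*(-4 + 25 + 8)) - 21817 = (-75 - 42*29) - 21817 = (-75 - 1218) - 21817 = -1293 - 21817 = -23110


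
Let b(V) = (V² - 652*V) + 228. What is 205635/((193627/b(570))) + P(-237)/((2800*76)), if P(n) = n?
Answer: -290760658203657/5886260800 ≈ -49397.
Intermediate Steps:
b(V) = 228 + V² - 652*V
205635/((193627/b(570))) + P(-237)/((2800*76)) = 205635/((193627/(228 + 570² - 652*570))) - 237/(2800*76) = 205635/((193627/(228 + 324900 - 371640))) - 237/212800 = 205635/((193627/(-46512))) - 237*1/212800 = 205635/((193627*(-1/46512))) - 237/212800 = 205635/(-193627/46512) - 237/212800 = 205635*(-46512/193627) - 237/212800 = -9564495120/193627 - 237/212800 = -290760658203657/5886260800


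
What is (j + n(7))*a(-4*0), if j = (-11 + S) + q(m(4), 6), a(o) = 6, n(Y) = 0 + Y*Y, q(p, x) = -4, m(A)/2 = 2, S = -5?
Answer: 174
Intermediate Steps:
m(A) = 4 (m(A) = 2*2 = 4)
n(Y) = Y**2 (n(Y) = 0 + Y**2 = Y**2)
j = -20 (j = (-11 - 5) - 4 = -16 - 4 = -20)
(j + n(7))*a(-4*0) = (-20 + 7**2)*6 = (-20 + 49)*6 = 29*6 = 174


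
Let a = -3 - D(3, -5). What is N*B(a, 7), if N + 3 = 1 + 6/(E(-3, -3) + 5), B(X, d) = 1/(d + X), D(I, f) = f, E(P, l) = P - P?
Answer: -4/45 ≈ -0.088889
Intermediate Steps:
E(P, l) = 0
a = 2 (a = -3 - 1*(-5) = -3 + 5 = 2)
B(X, d) = 1/(X + d)
N = -4/5 (N = -3 + (1 + 6/(0 + 5)) = -3 + (1 + 6/5) = -3 + 11/5 = -4/5 ≈ -0.80000)
N*B(a, 7) = -4/(5*(2 + 7)) = -4/5/9 = -4/5*1/9 = -4/45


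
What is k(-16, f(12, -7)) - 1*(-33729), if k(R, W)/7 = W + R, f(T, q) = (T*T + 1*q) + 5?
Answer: 34611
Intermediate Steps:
f(T, q) = 5 + q + T² (f(T, q) = (T² + q) + 5 = (q + T²) + 5 = 5 + q + T²)
k(R, W) = 7*R + 7*W (k(R, W) = 7*(W + R) = 7*(R + W) = 7*R + 7*W)
k(-16, f(12, -7)) - 1*(-33729) = (7*(-16) + 7*(5 - 7 + 12²)) - 1*(-33729) = (-112 + 7*(5 - 7 + 144)) + 33729 = (-112 + 7*142) + 33729 = (-112 + 994) + 33729 = 882 + 33729 = 34611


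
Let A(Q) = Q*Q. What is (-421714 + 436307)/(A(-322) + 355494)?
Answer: 14593/459178 ≈ 0.031781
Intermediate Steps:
A(Q) = Q**2
(-421714 + 436307)/(A(-322) + 355494) = (-421714 + 436307)/((-322)**2 + 355494) = 14593/(103684 + 355494) = 14593/459178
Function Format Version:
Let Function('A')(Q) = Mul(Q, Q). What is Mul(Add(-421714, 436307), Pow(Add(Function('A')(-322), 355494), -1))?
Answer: Rational(14593, 459178) ≈ 0.031781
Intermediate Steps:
Function('A')(Q) = Pow(Q, 2)
Mul(Add(-421714, 436307), Pow(Add(Function('A')(-322), 355494), -1)) = Mul(Add(-421714, 436307), Pow(Add(Pow(-322, 2), 355494), -1)) = Mul(14593, Pow(Add(103684, 355494), -1)) = Mul(14593, Pow(459178, -1)) = Mul(14593, Rational(1, 459178)) = Rational(14593, 459178)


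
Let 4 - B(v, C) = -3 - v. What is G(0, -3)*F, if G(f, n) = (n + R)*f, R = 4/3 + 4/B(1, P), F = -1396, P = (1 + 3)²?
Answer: 0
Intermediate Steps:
P = 16 (P = 4² = 16)
B(v, C) = 7 + v (B(v, C) = 4 - (-3 - v) = 4 + (3 + v) = 7 + v)
R = 11/6 (R = 4/3 + 4/(7 + 1) = 4*(⅓) + 4/8 = 4/3 + 4*(⅛) = 4/3 + ½ = 11/6 ≈ 1.8333)
G(f, n) = f*(11/6 + n) (G(f, n) = (n + 11/6)*f = (11/6 + n)*f = f*(11/6 + n))
G(0, -3)*F = ((⅙)*0*(11 + 6*(-3)))*(-1396) = ((⅙)*0*(11 - 18))*(-1396) = ((⅙)*0*(-7))*(-1396) = 0*(-1396) = 0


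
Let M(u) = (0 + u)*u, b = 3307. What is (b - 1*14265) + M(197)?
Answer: 27851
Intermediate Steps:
M(u) = u**2 (M(u) = u*u = u**2)
(b - 1*14265) + M(197) = (3307 - 1*14265) + 197**2 = (3307 - 14265) + 38809 = -10958 + 38809 = 27851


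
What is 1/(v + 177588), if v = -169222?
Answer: 1/8366 ≈ 0.00011953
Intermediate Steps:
1/(v + 177588) = 1/(-169222 + 177588) = 1/8366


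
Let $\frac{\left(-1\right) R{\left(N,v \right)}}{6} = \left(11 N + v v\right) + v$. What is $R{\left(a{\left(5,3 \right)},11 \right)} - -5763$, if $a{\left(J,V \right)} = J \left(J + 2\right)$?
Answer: $2661$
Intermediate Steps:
$a{\left(J,V \right)} = J \left(2 + J\right)$
$R{\left(N,v \right)} = - 66 N - 6 v - 6 v^{2}$ ($R{\left(N,v \right)} = - 6 \left(\left(11 N + v v\right) + v\right) = - 6 \left(\left(11 N + v^{2}\right) + v\right) = - 6 \left(\left(v^{2} + 11 N\right) + v\right) = - 6 \left(v + v^{2} + 11 N\right) = - 66 N - 6 v - 6 v^{2}$)
$R{\left(a{\left(5,3 \right)},11 \right)} - -5763 = \left(- 66 \cdot 5 \left(2 + 5\right) - 66 - 6 \cdot 11^{2}\right) - -5763 = \left(- 66 \cdot 5 \cdot 7 - 66 - 726\right) + 5763 = \left(\left(-66\right) 35 - 66 - 726\right) + 5763 = \left(-2310 - 66 - 726\right) + 5763 = -3102 + 5763 = 2661$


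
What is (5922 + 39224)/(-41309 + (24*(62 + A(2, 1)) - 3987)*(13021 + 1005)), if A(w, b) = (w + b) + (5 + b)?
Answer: -45146/32062667 ≈ -0.0014081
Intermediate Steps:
A(w, b) = 5 + w + 2*b (A(w, b) = (b + w) + (5 + b) = 5 + w + 2*b)
(5922 + 39224)/(-41309 + (24*(62 + A(2, 1)) - 3987)*(13021 + 1005)) = (5922 + 39224)/(-41309 + (24*(62 + (5 + 2 + 2*1)) - 3987)*(13021 + 1005)) = 45146/(-41309 + (24*(62 + (5 + 2 + 2)) - 3987)*14026) = 45146/(-41309 + (24*(62 + 9) - 3987)*14026) = 45146/(-41309 + (24*71 - 3987)*14026) = 45146/(-41309 + (1704 - 3987)*14026) = 45146/(-41309 - 2283*14026) = 45146/(-41309 - 32021358) = 45146/(-32062667) = 45146*(-1/32062667) = -45146/32062667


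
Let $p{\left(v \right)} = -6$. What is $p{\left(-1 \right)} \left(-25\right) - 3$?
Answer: $147$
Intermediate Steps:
$p{\left(-1 \right)} \left(-25\right) - 3 = \left(-6\right) \left(-25\right) - 3 = 150 - 3 = 147$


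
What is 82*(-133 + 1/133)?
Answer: -1450416/133 ≈ -10905.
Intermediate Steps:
82*(-133 + 1/133) = 82*(-17688/133) = -1450416/133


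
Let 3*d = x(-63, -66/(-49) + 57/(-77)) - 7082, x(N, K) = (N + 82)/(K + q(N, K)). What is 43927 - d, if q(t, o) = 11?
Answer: 289572229/6256 ≈ 46287.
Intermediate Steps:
x(N, K) = (82 + N)/(11 + K) (x(N, K) = (N + 82)/(K + 11) = (82 + N)/(11 + K))
d = -14764917/6256 (d = ((82 - 63)/(11 + (-66/(-49) + 57/(-77))) - 7082)/3 = (19/(11 + (-66*(-1/49) + 57*(-1/77))) - 7082)/3 = (19/(11 + (66/49 - 57/77)) - 7082)/3 = (19/(11 + 327/539) - 7082)/3 = (19/(6256/539) - 7082)/3 = ((539/6256)*19 - 7082)/3 = (10241/6256 - 7082)/3 = (⅓)*(-44294751/6256) = -14764917/6256 ≈ -2360.1)
43927 - d = 43927 - 1*(-14764917/6256) = 43927 + 14764917/6256 = 289572229/6256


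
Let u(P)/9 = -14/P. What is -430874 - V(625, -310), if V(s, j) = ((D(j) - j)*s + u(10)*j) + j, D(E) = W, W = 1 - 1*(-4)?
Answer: -631345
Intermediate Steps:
u(P) = -126/P (u(P) = 9*(-14/P) = -126/P)
W = 5 (W = 1 + 4 = 5)
D(E) = 5
V(s, j) = -58*j/5 + s*(5 - j) (V(s, j) = ((5 - j)*s + (-126/10)*j) + j = (s*(5 - j) + (-126*⅒)*j) + j = (s*(5 - j) - 63*j/5) + j = (-63*j/5 + s*(5 - j)) + j = -58*j/5 + s*(5 - j))
-430874 - V(625, -310) = -430874 - (5*625 - 58/5*(-310) - 1*(-310)*625) = -430874 - (3125 + 3596 + 193750) = -430874 - 1*200471 = -430874 - 200471 = -631345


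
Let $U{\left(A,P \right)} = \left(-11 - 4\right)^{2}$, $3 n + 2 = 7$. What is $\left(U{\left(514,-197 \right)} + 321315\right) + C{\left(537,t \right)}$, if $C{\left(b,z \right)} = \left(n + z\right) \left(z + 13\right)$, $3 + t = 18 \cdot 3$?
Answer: $\frac{974732}{3} \approx 3.2491 \cdot 10^{5}$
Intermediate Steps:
$n = \frac{5}{3}$ ($n = - \frac{2}{3} + \frac{1}{3} \cdot 7 = - \frac{2}{3} + \frac{7}{3} = \frac{5}{3} \approx 1.6667$)
$U{\left(A,P \right)} = 225$ ($U{\left(A,P \right)} = \left(-15\right)^{2} = 225$)
$t = 51$ ($t = -3 + 18 \cdot 3 = -3 + 54 = 51$)
$C{\left(b,z \right)} = \left(13 + z\right) \left(\frac{5}{3} + z\right)$ ($C{\left(b,z \right)} = \left(\frac{5}{3} + z\right) \left(z + 13\right) = \left(\frac{5}{3} + z\right) \left(13 + z\right) = \left(13 + z\right) \left(\frac{5}{3} + z\right)$)
$\left(U{\left(514,-197 \right)} + 321315\right) + C{\left(537,t \right)} = \left(225 + 321315\right) + \left(\frac{65}{3} + 51^{2} + \frac{44}{3} \cdot 51\right) = 321540 + \left(\frac{65}{3} + 2601 + 748\right) = 321540 + \frac{10112}{3} = \frac{974732}{3}$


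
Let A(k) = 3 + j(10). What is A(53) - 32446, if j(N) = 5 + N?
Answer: -32428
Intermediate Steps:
A(k) = 18 (A(k) = 3 + (5 + 10) = 3 + 15 = 18)
A(53) - 32446 = 18 - 32446 = -32428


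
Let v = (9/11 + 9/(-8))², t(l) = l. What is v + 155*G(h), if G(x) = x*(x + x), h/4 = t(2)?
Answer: 153641689/7744 ≈ 19840.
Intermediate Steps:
h = 8 (h = 4*2 = 8)
G(x) = 2*x² (G(x) = x*(2*x) = 2*x²)
v = 729/7744 (v = (9*(1/11) + 9*(-⅛))² = (9/11 - 9/8)² = (-27/88)² = 729/7744 ≈ 0.094137)
v + 155*G(h) = 729/7744 + 155*(2*8²) = 729/7744 + 155*(2*64) = 729/7744 + 155*128 = 729/7744 + 19840 = 153641689/7744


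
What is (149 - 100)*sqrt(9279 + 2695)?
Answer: 49*sqrt(11974) ≈ 5361.9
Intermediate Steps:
(149 - 100)*sqrt(9279 + 2695) = 49*sqrt(11974)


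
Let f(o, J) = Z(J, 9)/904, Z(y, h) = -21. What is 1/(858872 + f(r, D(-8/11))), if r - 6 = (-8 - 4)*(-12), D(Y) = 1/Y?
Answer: 904/776420267 ≈ 1.1643e-6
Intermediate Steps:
r = 150 (r = 6 + (-8 - 4)*(-12) = 6 - 12*(-12) = 6 + 144 = 150)
f(o, J) = -21/904
1/(858872 + f(r, D(-8/11))) = 1/(858872 - 21/904) = 1/(776420267/904) = 904/776420267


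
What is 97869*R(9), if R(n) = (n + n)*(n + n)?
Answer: 31709556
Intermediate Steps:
R(n) = 4*n**2 (R(n) = (2*n)*(2*n) = 4*n**2)
97869*R(9) = 97869*(4*9**2) = 97869*(4*81) = 97869*324 = 31709556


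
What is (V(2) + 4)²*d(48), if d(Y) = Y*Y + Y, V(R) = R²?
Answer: 150528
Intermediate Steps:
d(Y) = Y + Y² (d(Y) = Y² + Y = Y + Y²)
(V(2) + 4)²*d(48) = (2² + 4)²*(48*(1 + 48)) = (4 + 4)²*(48*49) = 8²*2352 = 64*2352 = 150528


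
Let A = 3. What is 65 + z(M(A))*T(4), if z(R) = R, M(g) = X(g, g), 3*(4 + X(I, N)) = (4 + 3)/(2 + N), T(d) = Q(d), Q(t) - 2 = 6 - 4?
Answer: 763/15 ≈ 50.867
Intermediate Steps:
Q(t) = 4 (Q(t) = 2 + (6 - 4) = 2 + 2 = 4)
T(d) = 4
X(I, N) = -4 + 7/(3*(2 + N)) (X(I, N) = -4 + ((4 + 3)/(2 + N))/3 = -4 + (7/(2 + N))/3 = -4 + 7/(3*(2 + N)))
M(g) = (-17 - 12*g)/(3*(2 + g))
65 + z(M(A))*T(4) = 65 + ((-17 - 12*3)/(3*(2 + 3)))*4 = 65 + ((1/3)*(-17 - 36)/5)*4 = 65 + ((1/3)*(1/5)*(-53))*4 = 65 - 53/15*4 = 65 - 212/15 = 763/15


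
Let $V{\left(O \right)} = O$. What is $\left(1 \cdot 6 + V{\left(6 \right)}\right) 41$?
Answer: $492$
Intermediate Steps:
$\left(1 \cdot 6 + V{\left(6 \right)}\right) 41 = \left(1 \cdot 6 + 6\right) 41 = \left(6 + 6\right) 41 = 12 \cdot 41 = 492$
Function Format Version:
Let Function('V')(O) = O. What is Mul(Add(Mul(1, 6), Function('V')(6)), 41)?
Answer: 492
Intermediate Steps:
Mul(Add(Mul(1, 6), Function('V')(6)), 41) = Mul(Add(Mul(1, 6), 6), 41) = Mul(Add(6, 6), 41) = Mul(12, 41) = 492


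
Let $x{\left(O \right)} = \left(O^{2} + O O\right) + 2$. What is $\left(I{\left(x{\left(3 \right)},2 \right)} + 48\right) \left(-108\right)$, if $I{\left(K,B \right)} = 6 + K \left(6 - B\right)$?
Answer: $-14472$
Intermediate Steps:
$x{\left(O \right)} = 2 + 2 O^{2}$ ($x{\left(O \right)} = \left(O^{2} + O^{2}\right) + 2 = 2 O^{2} + 2 = 2 + 2 O^{2}$)
$\left(I{\left(x{\left(3 \right)},2 \right)} + 48\right) \left(-108\right) = \left(\left(6 + 6 \left(2 + 2 \cdot 3^{2}\right) - 2 \left(2 + 2 \cdot 3^{2}\right)\right) + 48\right) \left(-108\right) = \left(\left(6 + 6 \left(2 + 2 \cdot 9\right) - 2 \left(2 + 2 \cdot 9\right)\right) + 48\right) \left(-108\right) = \left(\left(6 + 6 \left(2 + 18\right) - 2 \left(2 + 18\right)\right) + 48\right) \left(-108\right) = \left(\left(6 + 6 \cdot 20 - 2 \cdot 20\right) + 48\right) \left(-108\right) = \left(\left(6 + 120 - 40\right) + 48\right) \left(-108\right) = \left(86 + 48\right) \left(-108\right) = 134 \left(-108\right) = -14472$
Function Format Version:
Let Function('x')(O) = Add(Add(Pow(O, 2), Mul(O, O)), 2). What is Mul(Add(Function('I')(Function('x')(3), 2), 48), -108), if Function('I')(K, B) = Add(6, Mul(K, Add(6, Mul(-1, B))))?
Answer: -14472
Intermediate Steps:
Function('x')(O) = Add(2, Mul(2, Pow(O, 2))) (Function('x')(O) = Add(Add(Pow(O, 2), Pow(O, 2)), 2) = Add(Mul(2, Pow(O, 2)), 2) = Add(2, Mul(2, Pow(O, 2))))
Mul(Add(Function('I')(Function('x')(3), 2), 48), -108) = Mul(Add(Add(6, Mul(6, Add(2, Mul(2, Pow(3, 2)))), Mul(-1, 2, Add(2, Mul(2, Pow(3, 2))))), 48), -108) = Mul(Add(Add(6, Mul(6, Add(2, Mul(2, 9))), Mul(-1, 2, Add(2, Mul(2, 9)))), 48), -108) = Mul(Add(Add(6, Mul(6, Add(2, 18)), Mul(-1, 2, Add(2, 18))), 48), -108) = Mul(Add(Add(6, Mul(6, 20), Mul(-1, 2, 20)), 48), -108) = Mul(Add(Add(6, 120, -40), 48), -108) = Mul(Add(86, 48), -108) = Mul(134, -108) = -14472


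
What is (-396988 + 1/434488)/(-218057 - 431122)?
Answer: 19165169127/31340053928 ≈ 0.61152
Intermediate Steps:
(-396988 + 1/434488)/(-218057 - 431122) = (-396988 + 1/434488)/(-649179) = -172486522143/434488*(-1/649179) = 19165169127/31340053928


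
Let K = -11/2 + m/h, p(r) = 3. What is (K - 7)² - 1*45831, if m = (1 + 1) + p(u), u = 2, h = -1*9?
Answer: -14794019/324 ≈ -45661.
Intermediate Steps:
h = -9
m = 5 (m = (1 + 1) + 3 = 2 + 3 = 5)
K = -109/18 (K = -11/2 + 5/(-9) = -11*½ + 5*(-⅑) = -11/2 - 5/9 = -109/18 ≈ -6.0556)
(K - 7)² - 1*45831 = (-109/18 - 7)² - 1*45831 = (-235/18)² - 45831 = 55225/324 - 45831 = -14794019/324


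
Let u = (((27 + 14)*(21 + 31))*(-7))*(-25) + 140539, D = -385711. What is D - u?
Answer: -899350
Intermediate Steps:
u = 513639 (u = ((41*52)*(-7))*(-25) + 140539 = (2132*(-7))*(-25) + 140539 = -14924*(-25) + 140539 = 373100 + 140539 = 513639)
D - u = -385711 - 1*513639 = -385711 - 513639 = -899350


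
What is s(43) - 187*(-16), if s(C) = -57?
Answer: 2935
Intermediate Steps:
s(43) - 187*(-16) = -57 - 187*(-16) = -57 + 2992 = 2935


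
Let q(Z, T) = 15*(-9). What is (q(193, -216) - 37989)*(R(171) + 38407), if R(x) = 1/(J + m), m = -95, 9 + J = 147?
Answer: -62961862248/43 ≈ -1.4642e+9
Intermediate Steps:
J = 138 (J = -9 + 147 = 138)
q(Z, T) = -135
R(x) = 1/43 (R(x) = 1/(138 - 95) = 1/43)
(q(193, -216) - 37989)*(R(171) + 38407) = (-135 - 37989)*(1/43 + 38407) = -38124*1651502/43 = -62961862248/43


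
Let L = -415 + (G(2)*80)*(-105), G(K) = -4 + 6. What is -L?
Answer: 17215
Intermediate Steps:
G(K) = 2
L = -17215 (L = -415 + (2*80)*(-105) = -415 + 160*(-105) = -415 - 16800 = -17215)
-L = -1*(-17215) = 17215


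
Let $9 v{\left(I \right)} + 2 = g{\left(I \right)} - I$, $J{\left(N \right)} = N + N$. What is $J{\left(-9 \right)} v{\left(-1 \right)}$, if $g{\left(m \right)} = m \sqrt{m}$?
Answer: $2 + 2 i \approx 2.0 + 2.0 i$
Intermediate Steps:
$J{\left(N \right)} = 2 N$
$g{\left(m \right)} = m^{\frac{3}{2}}$
$v{\left(I \right)} = - \frac{2}{9} - \frac{I}{9} + \frac{I^{\frac{3}{2}}}{9}$ ($v{\left(I \right)} = - \frac{2}{9} + \frac{I^{\frac{3}{2}} - I}{9} = - \frac{2}{9} + \left(- \frac{I}{9} + \frac{I^{\frac{3}{2}}}{9}\right) = - \frac{2}{9} - \frac{I}{9} + \frac{I^{\frac{3}{2}}}{9}$)
$J{\left(-9 \right)} v{\left(-1 \right)} = 2 \left(-9\right) \left(- \frac{2}{9} - - \frac{1}{9} + \frac{\left(-1\right)^{\frac{3}{2}}}{9}\right) = - 18 \left(- \frac{2}{9} + \frac{1}{9} + \frac{\left(-1\right) i}{9}\right) = - 18 \left(- \frac{2}{9} + \frac{1}{9} - \frac{i}{9}\right) = - 18 \left(- \frac{1}{9} - \frac{i}{9}\right) = 2 + 2 i$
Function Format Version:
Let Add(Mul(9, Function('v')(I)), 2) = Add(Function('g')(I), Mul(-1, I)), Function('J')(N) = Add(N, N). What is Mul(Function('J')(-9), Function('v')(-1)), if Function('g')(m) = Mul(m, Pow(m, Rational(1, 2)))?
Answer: Add(2, Mul(2, I)) ≈ Add(2.0000, Mul(2.0000, I))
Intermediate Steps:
Function('J')(N) = Mul(2, N)
Function('g')(m) = Pow(m, Rational(3, 2))
Function('v')(I) = Add(Rational(-2, 9), Mul(Rational(-1, 9), I), Mul(Rational(1, 9), Pow(I, Rational(3, 2)))) (Function('v')(I) = Add(Rational(-2, 9), Mul(Rational(1, 9), Add(Pow(I, Rational(3, 2)), Mul(-1, I)))) = Add(Rational(-2, 9), Add(Mul(Rational(-1, 9), I), Mul(Rational(1, 9), Pow(I, Rational(3, 2))))) = Add(Rational(-2, 9), Mul(Rational(-1, 9), I), Mul(Rational(1, 9), Pow(I, Rational(3, 2)))))
Mul(Function('J')(-9), Function('v')(-1)) = Mul(Mul(2, -9), Add(Rational(-2, 9), Mul(Rational(-1, 9), -1), Mul(Rational(1, 9), Pow(-1, Rational(3, 2))))) = Mul(-18, Add(Rational(-2, 9), Rational(1, 9), Mul(Rational(1, 9), Mul(-1, I)))) = Mul(-18, Add(Rational(-2, 9), Rational(1, 9), Mul(Rational(-1, 9), I))) = Mul(-18, Add(Rational(-1, 9), Mul(Rational(-1, 9), I))) = Add(2, Mul(2, I))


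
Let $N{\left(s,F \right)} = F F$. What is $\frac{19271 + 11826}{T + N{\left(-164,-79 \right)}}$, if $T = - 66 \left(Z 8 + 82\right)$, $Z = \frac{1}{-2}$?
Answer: $\frac{31097}{1093} \approx 28.451$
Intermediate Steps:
$Z = - \frac{1}{2} \approx -0.5$
$N{\left(s,F \right)} = F^{2}$
$T = -5148$ ($T = - 66 \left(\left(- \frac{1}{2}\right) 8 + 82\right) = - 66 \left(-4 + 82\right) = \left(-66\right) 78 = -5148$)
$\frac{19271 + 11826}{T + N{\left(-164,-79 \right)}} = \frac{19271 + 11826}{-5148 + \left(-79\right)^{2}} = \frac{31097}{-5148 + 6241} = \frac{31097}{1093}$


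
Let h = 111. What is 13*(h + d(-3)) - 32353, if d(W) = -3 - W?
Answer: -30910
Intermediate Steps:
13*(h + d(-3)) - 32353 = 13*(111 + (-3 - 1*(-3))) - 32353 = 13*(111 + (-3 + 3)) - 32353 = 13*(111 + 0) - 32353 = 13*111 - 32353 = 1443 - 32353 = -30910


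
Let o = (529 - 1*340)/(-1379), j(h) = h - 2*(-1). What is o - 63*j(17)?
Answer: -235836/197 ≈ -1197.1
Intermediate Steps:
j(h) = 2 + h (j(h) = h + 2 = 2 + h)
o = -27/197 (o = (529 - 340)*(-1/1379) = 189*(-1/1379) = -27/197 ≈ -0.13706)
o - 63*j(17) = -27/197 - 63*(2 + 17) = -27/197 - 63*19 = -27/197 - 1197 = -235836/197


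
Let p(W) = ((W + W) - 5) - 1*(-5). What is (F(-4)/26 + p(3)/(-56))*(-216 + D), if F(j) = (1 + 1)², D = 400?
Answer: 782/91 ≈ 8.5934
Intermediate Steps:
F(j) = 4 (F(j) = 2² = 4)
p(W) = 2*W (p(W) = (2*W - 5) + 5 = (-5 + 2*W) + 5 = 2*W)
(F(-4)/26 + p(3)/(-56))*(-216 + D) = (4/26 + (2*3)/(-56))*(-216 + 400) = (4*(1/26) + 6*(-1/56))*184 = (2/13 - 3/28)*184 = (17/364)*184 = 782/91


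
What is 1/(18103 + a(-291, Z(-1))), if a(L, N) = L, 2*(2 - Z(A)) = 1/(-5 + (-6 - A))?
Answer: 1/17812 ≈ 5.6142e-5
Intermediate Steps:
Z(A) = 2 - 1/(2*(-11 - A)) (Z(A) = 2 - 1/(2*(-5 + (-6 - A))) = 2 - 1/(2*(-11 - A)))
1/(18103 + a(-291, Z(-1))) = 1/(18103 - 291) = 1/17812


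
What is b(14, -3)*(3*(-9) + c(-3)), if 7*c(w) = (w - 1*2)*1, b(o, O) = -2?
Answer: 388/7 ≈ 55.429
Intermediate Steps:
c(w) = -2/7 + w/7 (c(w) = ((w - 1*2)*1)/7 = ((w - 2)*1)/7 = ((-2 + w)*1)/7 = (-2 + w)/7 = -2/7 + w/7)
b(14, -3)*(3*(-9) + c(-3)) = -2*(3*(-9) + (-2/7 + (⅐)*(-3))) = -2*(-27 + (-2/7 - 3/7)) = -2*(-27 - 5/7) = -2*(-194/7) = 388/7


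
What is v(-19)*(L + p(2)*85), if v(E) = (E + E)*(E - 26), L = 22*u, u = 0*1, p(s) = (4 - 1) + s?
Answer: 726750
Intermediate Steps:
p(s) = 3 + s
u = 0
L = 0 (L = 22*0 = 0)
v(E) = 2*E*(-26 + E) (v(E) = (2*E)*(-26 + E) = 2*E*(-26 + E))
v(-19)*(L + p(2)*85) = (2*(-19)*(-26 - 19))*(0 + (3 + 2)*85) = (2*(-19)*(-45))*(0 + 5*85) = 1710*(0 + 425) = 1710*425 = 726750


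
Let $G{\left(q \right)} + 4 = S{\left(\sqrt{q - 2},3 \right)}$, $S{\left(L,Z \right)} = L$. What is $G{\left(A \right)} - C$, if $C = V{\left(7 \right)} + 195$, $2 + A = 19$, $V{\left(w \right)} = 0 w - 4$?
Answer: $-195 + \sqrt{15} \approx -191.13$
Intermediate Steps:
$V{\left(w \right)} = -4$ ($V{\left(w \right)} = 0 - 4 = -4$)
$A = 17$ ($A = -2 + 19 = 17$)
$G{\left(q \right)} = -4 + \sqrt{-2 + q}$ ($G{\left(q \right)} = -4 + \sqrt{q - 2} = -4 + \sqrt{-2 + q}$)
$C = 191$ ($C = -4 + 195 = 191$)
$G{\left(A \right)} - C = \left(-4 + \sqrt{-2 + 17}\right) - 191 = \left(-4 + \sqrt{15}\right) - 191 = -195 + \sqrt{15}$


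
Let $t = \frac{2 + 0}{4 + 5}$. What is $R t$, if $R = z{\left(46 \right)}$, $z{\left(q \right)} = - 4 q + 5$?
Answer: $- \frac{358}{9} \approx -39.778$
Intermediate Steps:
$z{\left(q \right)} = 5 - 4 q$
$R = -179$ ($R = 5 - 184 = -179$)
$t = \frac{2}{9} \approx 0.22222$
$R t = \left(-179\right) \frac{2}{9} = - \frac{358}{9}$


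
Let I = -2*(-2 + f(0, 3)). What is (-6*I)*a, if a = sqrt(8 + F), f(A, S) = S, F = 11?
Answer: 12*sqrt(19) ≈ 52.307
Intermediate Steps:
a = sqrt(19) (a = sqrt(8 + 11) = sqrt(19) ≈ 4.3589)
I = -2 (I = -2*(-2 + 3) = -2*1 = -2)
(-6*I)*a = (-6*(-2))*sqrt(19) = 12*sqrt(19)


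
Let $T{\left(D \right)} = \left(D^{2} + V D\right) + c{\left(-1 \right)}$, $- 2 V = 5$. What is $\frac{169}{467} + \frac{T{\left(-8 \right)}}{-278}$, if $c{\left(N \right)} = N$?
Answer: $\frac{8221}{129826} \approx 0.063323$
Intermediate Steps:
$V = - \frac{5}{2}$ ($V = \left(- \frac{1}{2}\right) 5 = - \frac{5}{2} \approx -2.5$)
$T{\left(D \right)} = -1 + D^{2} - \frac{5 D}{2}$ ($T{\left(D \right)} = \left(D^{2} - \frac{5 D}{2}\right) - 1 = -1 + D^{2} - \frac{5 D}{2}$)
$\frac{169}{467} + \frac{T{\left(-8 \right)}}{-278} = \frac{169}{467} + \frac{-1 + \left(-8\right)^{2} - -20}{-278} = 169 \cdot \frac{1}{467} + \left(-1 + 64 + 20\right) \left(- \frac{1}{278}\right) = \frac{169}{467} + 83 \left(- \frac{1}{278}\right) = \frac{169}{467} - \frac{83}{278} = \frac{8221}{129826}$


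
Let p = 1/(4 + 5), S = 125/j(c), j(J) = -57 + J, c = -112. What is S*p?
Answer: -125/1521 ≈ -0.082183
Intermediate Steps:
S = -125/169 (S = 125/(-57 - 112) = 125/(-169) = 125*(-1/169) = -125/169 ≈ -0.73965)
p = ⅑ (p = 1/9 = ⅑ ≈ 0.11111)
S*p = -125/169*⅑ = -125/1521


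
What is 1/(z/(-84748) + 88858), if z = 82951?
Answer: 84748/7530454833 ≈ 1.1254e-5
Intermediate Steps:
1/(z/(-84748) + 88858) = 1/(82951/(-84748) + 88858) = 1/(82951*(-1/84748) + 88858) = 1/(-82951/84748 + 88858) = 1/(7530454833/84748) = 84748/7530454833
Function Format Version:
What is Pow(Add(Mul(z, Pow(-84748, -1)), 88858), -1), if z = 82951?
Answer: Rational(84748, 7530454833) ≈ 1.1254e-5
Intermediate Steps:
Pow(Add(Mul(z, Pow(-84748, -1)), 88858), -1) = Pow(Add(Mul(82951, Pow(-84748, -1)), 88858), -1) = Pow(Add(Mul(82951, Rational(-1, 84748)), 88858), -1) = Pow(Add(Rational(-82951, 84748), 88858), -1) = Pow(Rational(7530454833, 84748), -1) = Rational(84748, 7530454833)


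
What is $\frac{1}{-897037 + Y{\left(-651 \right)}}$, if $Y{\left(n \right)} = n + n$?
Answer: $- \frac{1}{898339} \approx -1.1132 \cdot 10^{-6}$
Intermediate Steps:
$Y{\left(n \right)} = 2 n$
$\frac{1}{-897037 + Y{\left(-651 \right)}} = \frac{1}{-897037 + 2 \left(-651\right)} = \frac{1}{-897037 - 1302} = \frac{1}{-898339} = - \frac{1}{898339}$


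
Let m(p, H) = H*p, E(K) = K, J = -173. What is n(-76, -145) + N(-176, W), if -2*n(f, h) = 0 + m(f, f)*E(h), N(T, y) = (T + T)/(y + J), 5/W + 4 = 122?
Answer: 8546514376/20409 ≈ 4.1876e+5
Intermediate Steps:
W = 5/118 (W = 5/(-4 + 122) = 5/118 ≈ 0.042373)
N(T, y) = 2*T/(-173 + y) (N(T, y) = (T + T)/(y - 173) = (2*T)/(-173 + y) = 2*T/(-173 + y))
n(f, h) = -h*f²/2 (n(f, h) = -(0 + (f*f)*h)/2 = -(0 + f²*h)/2 = -(0 + h*f²)/2 = -h*f²/2)
n(-76, -145) + N(-176, W) = -½*(-145)*(-76)² + 2*(-176)/(-173 + 5/118) = -½*(-145)*5776 + 2*(-176)/(-20409/118) = 418760 + 2*(-176)*(-118/20409) = 418760 + 41536/20409 = 8546514376/20409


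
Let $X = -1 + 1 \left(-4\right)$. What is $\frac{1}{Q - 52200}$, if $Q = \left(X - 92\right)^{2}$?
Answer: $- \frac{1}{42791} \approx -2.3369 \cdot 10^{-5}$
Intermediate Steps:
$X = -5$ ($X = -1 - 4 = -5$)
$Q = 9409$ ($Q = \left(-5 - 92\right)^{2} = \left(-97\right)^{2} = 9409$)
$\frac{1}{Q - 52200} = \frac{1}{9409 - 52200} = \frac{1}{-42791} = - \frac{1}{42791}$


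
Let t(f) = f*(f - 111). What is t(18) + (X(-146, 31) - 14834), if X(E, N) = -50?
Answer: -16558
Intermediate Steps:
t(f) = f*(-111 + f)
t(18) + (X(-146, 31) - 14834) = 18*(-111 + 18) + (-50 - 14834) = 18*(-93) - 14884 = -1674 - 14884 = -16558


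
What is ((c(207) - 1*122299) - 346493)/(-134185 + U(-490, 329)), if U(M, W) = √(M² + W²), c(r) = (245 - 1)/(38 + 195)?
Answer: 3664199590505/1048806737743 + 191149511*√7109/1048806737743 ≈ 3.5091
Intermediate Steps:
c(r) = 244/233
((c(207) - 1*122299) - 346493)/(-134185 + U(-490, 329)) = ((244/233 - 1*122299) - 346493)/(-134185 + √((-490)² + 329²)) = ((244/233 - 122299) - 346493)/(-134185 + √(240100 + 108241)) = (-28495423/233 - 346493)/(-134185 + √348341) = -109228292/(233*(-134185 + 7*√7109))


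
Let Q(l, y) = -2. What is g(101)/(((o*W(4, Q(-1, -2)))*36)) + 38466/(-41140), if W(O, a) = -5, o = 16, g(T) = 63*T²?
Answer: -29499931/131648 ≈ -224.08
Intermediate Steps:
g(101)/(((o*W(4, Q(-1, -2)))*36)) + 38466/(-41140) = (63*101²)/(((16*(-5))*36)) + 38466/(-41140) = (63*10201)/((-80*36)) + 38466*(-1/41140) = 642663/(-2880) - 19233/20570 = 642663*(-1/2880) - 19233/20570 = -71407/320 - 19233/20570 = -29499931/131648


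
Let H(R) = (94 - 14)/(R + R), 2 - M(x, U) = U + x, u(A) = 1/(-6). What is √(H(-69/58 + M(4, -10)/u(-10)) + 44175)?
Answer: √39951178735/951 ≈ 210.18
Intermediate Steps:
u(A) = -⅙
M(x, U) = 2 - U - x (M(x, U) = 2 - (U + x) = 2 + (-U - x) = 2 - U - x)
H(R) = 40/R (H(R) = 80/((2*R)) = 80*(1/(2*R)) = 40/R)
√(H(-69/58 + M(4, -10)/u(-10)) + 44175) = √(40/(-69/58 + (2 - 1*(-10) - 1*4)/(-⅙)) + 44175) = √(40/(-69*1/58 + (2 + 10 - 4)*(-6)) + 44175) = √(40/(-69/58 + 8*(-6)) + 44175) = √(40/(-69/58 - 48) + 44175) = √(40/(-2853/58) + 44175) = √(40*(-58/2853) + 44175) = √(-2320/2853 + 44175) = √(126028955/2853) = √39951178735/951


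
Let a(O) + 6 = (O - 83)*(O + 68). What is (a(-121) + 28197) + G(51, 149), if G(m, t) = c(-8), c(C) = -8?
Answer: 38995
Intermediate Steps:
a(O) = -6 + (-83 + O)*(68 + O) (a(O) = -6 + (O - 83)*(O + 68) = -6 + (-83 + O)*(68 + O))
G(m, t) = -8
(a(-121) + 28197) + G(51, 149) = ((-5650 + (-121)² - 15*(-121)) + 28197) - 8 = ((-5650 + 14641 + 1815) + 28197) - 8 = (10806 + 28197) - 8 = 39003 - 8 = 38995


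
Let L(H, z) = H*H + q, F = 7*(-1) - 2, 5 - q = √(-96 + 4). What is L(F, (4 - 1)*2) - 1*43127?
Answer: -43041 - 2*I*√23 ≈ -43041.0 - 9.5917*I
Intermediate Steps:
q = 5 - 2*I*√23 (q = 5 - √(-96 + 4) = 5 - √(-92) = 5 - 2*I*√23 ≈ 5.0 - 9.5917*I)
F = -9 (F = -7 - 2 = -9)
L(H, z) = 5 + H² - 2*I*√23 (L(H, z) = H*H + (5 - 2*I*√23) = H² + (5 - 2*I*√23) = 5 + H² - 2*I*√23)
L(F, (4 - 1)*2) - 1*43127 = (5 + (-9)² - 2*I*√23) - 1*43127 = (5 + 81 - 2*I*√23) - 43127 = (86 - 2*I*√23) - 43127 = -43041 - 2*I*√23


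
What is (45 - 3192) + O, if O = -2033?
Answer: -5180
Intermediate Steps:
(45 - 3192) + O = (45 - 3192) - 2033 = -3147 - 2033 = -5180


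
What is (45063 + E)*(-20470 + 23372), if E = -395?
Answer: 129626536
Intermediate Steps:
(45063 + E)*(-20470 + 23372) = (45063 - 395)*(-20470 + 23372) = 44668*2902 = 129626536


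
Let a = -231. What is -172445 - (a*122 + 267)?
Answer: -144530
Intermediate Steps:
-172445 - (a*122 + 267) = -172445 - (-231*122 + 267) = -172445 - (-28182 + 267) = -172445 - 1*(-27915) = -172445 + 27915 = -144530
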